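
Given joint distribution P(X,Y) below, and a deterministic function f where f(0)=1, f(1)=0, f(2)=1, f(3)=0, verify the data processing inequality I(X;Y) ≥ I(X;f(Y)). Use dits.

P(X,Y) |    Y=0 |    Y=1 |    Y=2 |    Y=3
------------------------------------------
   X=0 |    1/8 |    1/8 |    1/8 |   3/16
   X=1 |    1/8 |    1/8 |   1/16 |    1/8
I(X;Y) = 0.0039, I(X;f(Y)) = 0.0001, inequality holds: 0.0039 ≥ 0.0001

Data Processing Inequality: For any Markov chain X → Y → Z, we have I(X;Y) ≥ I(X;Z).

Here Z = f(Y) is a deterministic function of Y, forming X → Y → Z.

Original I(X;Y) = 0.0039 dits

After applying f:
P(X,Z) where Z=f(Y):
- P(X,Z=0) = P(X,Y=1) + P(X,Y=3)
- P(X,Z=1) = P(X,Y=0) + P(X,Y=2)

I(X;Z) = I(X;f(Y)) = 0.0001 dits

Verification: 0.0039 ≥ 0.0001 ✓

Information cannot be created by processing; the function f can only lose information about X.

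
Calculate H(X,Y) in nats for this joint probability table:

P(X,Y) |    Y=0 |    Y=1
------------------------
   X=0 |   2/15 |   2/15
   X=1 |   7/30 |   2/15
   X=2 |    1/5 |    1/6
1.7660 nats

Joint entropy is H(X,Y) = -Σ_{x,y} p(x,y) log p(x,y).

Summing over all non-zero entries:
H(X,Y) = -[2/15·log_e(2/15) + 2/15·log_e(2/15) + 7/30·log_e(7/30) + 2/15·log_e(2/15) + 1/5·log_e(1/5) + 1/6·log_e(1/6)]
H(X,Y) = 1.7660 nats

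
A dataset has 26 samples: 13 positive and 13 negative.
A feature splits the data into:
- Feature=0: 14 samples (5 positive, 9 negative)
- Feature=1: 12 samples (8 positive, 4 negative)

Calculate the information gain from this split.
0.0699 bits

Information Gain = H(Y) - H(Y|Feature)

Before split:
P(positive) = 13/26 = 0.5000
H(Y) = 1.0000 bits

After split:
Feature=0: H = 0.9403 bits (weight = 14/26)
Feature=1: H = 0.9183 bits (weight = 12/26)
H(Y|Feature) = (14/26)×0.9403 + (12/26)×0.9183 = 0.9301 bits

Information Gain = 1.0000 - 0.9301 = 0.0699 bits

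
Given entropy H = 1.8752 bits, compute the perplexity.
3.6685

Perplexity is 2^H (or exp(H) for natural log).

H = 1.8752 bits
Perplexity = 2^1.8752 = 3.6685

Interpretation: The model's uncertainty is equivalent to choosing uniformly among 3.7 options.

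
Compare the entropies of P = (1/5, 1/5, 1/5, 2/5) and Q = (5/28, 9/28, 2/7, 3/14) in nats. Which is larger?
Q

Computing entropies in nats:
H(P) = 1.3322
H(Q) = 1.3605

Distribution Q has higher entropy.

Intuition: The distribution closer to uniform (more spread out) has higher entropy.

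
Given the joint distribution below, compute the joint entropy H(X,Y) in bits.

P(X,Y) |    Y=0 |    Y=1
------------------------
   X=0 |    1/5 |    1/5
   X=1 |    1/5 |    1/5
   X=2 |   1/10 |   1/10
2.5219 bits

Joint entropy is H(X,Y) = -Σ_{x,y} p(x,y) log p(x,y).

Summing over all non-zero entries:
H(X,Y) = -[1/5·log_2(1/5) + 1/5·log_2(1/5) + 1/5·log_2(1/5) + 1/5·log_2(1/5) + 1/10·log_2(1/10) + 1/10·log_2(1/10)]
H(X,Y) = 2.5219 bits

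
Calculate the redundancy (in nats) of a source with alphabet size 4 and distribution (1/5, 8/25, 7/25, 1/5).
0.0215 nats

Redundancy measures how far a source is from maximum entropy:
R = H_max - H(X)

Maximum entropy for 4 symbols: H_max = log_e(4) = 1.3863 nats
Actual entropy: H(X) = 1.3648 nats
Redundancy: R = 1.3863 - 1.3648 = 0.0215 nats

This redundancy represents potential for compression: the source could be compressed by 0.0215 nats per symbol.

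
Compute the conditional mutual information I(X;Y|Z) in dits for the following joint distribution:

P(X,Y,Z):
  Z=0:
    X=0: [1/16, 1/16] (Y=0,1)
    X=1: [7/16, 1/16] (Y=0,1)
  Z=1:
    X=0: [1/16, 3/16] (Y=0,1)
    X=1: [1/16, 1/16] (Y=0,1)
0.0214 dits

Conditional mutual information: I(X;Y|Z) = H(X|Z) + H(Y|Z) - H(X,Y|Z)

H(Z) = 0.2873
H(X,Z) = 0.5268 → H(X|Z) = 0.2395
H(Y,Z) = 0.5268 → H(Y|Z) = 0.2395
H(X,Y,Z) = 0.7449 → H(X,Y|Z) = 0.4576

I(X;Y|Z) = 0.2395 + 0.2395 - 0.4576 = 0.0214 dits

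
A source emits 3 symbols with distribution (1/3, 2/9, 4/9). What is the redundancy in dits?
0.0164 dits

Redundancy measures how far a source is from maximum entropy:
R = H_max - H(X)

Maximum entropy for 3 symbols: H_max = log_10(3) = 0.4771 dits
Actual entropy: H(X) = 0.4607 dits
Redundancy: R = 0.4771 - 0.4607 = 0.0164 dits

This redundancy represents potential for compression: the source could be compressed by 0.0164 dits per symbol.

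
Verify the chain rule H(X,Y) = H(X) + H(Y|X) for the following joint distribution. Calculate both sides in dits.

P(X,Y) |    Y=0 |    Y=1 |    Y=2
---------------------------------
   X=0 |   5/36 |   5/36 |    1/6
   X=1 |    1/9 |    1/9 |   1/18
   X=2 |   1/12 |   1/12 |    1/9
H(X,Y) = 0.9355, H(X) = 0.4656, H(Y|X) = 0.4699 (all in dits)

Chain rule: H(X,Y) = H(X) + H(Y|X)

Left side — joint entropy directly:
H(X,Y) = -Σ p(x,y) log p(x,y) = 0.9355 dits

Right side — compute H(Y|X) from the conditional distributions:
P(X) = (4/9, 5/18, 5/18), so H(X) = 0.4656 dits
H(Y|X) = Σ_x P(X=x) · H(Y|X=x):
  P(Y|X=0) = (5/16, 5/16, 3/8), H(Y|X=0) = 0.4755, weight P(X=0) = 4/9
  P(Y|X=1) = (2/5, 2/5, 1/5), H(Y|X=1) = 0.4581, weight P(X=1) = 5/18
  P(Y|X=2) = (3/10, 3/10, 2/5), H(Y|X=2) = 0.4729, weight P(X=2) = 5/18
H(Y|X) = 0.4699 dits

H(X) + H(Y|X) = 0.4656 + 0.4699 = 0.9355 dits

Both sides equal 0.9355 dits. ✓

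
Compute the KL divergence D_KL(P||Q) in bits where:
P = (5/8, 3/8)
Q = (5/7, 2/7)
0.0267 bits

KL divergence: D_KL(P||Q) = Σ p(x) log(p(x)/q(x))

Computing term by term:
  x=0: 5/8 × log_2[(5/8)/(5/7)] = 5/8 × -0.1926 = -0.1204
  x=1: 3/8 × log_2[(3/8)/(2/7)] = 3/8 × 0.3923 = 0.1471

D_KL(P||Q) = 0.0267 bits

Note: KL divergence is always non-negative and equals 0 iff P = Q.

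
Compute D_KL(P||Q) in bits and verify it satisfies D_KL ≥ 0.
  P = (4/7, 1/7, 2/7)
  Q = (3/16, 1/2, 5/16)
0.6235 bits

KL divergence satisfies the Gibbs inequality: D_KL(P||Q) ≥ 0 for all distributions P, Q.

D_KL(P||Q) = Σ p(x) log(p(x)/q(x))
Term by term:
  x=0: 4/7 × log_2[(4/7)/(3/16)] = 0.9187
  x=1: 1/7 × log_2[(1/7)/(1/2)] = -0.2582
  x=2: 2/7 × log_2[(2/7)/(5/16)] = -0.0369
D_KL(P||Q) = 0.6235 bits

D_KL(P||Q) = 0.6235 ≥ 0 ✓

This non-negativity is a fundamental property: relative entropy cannot be negative because it measures how different Q is from P.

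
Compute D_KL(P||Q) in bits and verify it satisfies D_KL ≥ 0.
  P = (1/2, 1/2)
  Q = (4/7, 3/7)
0.0149 bits

KL divergence satisfies the Gibbs inequality: D_KL(P||Q) ≥ 0 for all distributions P, Q.

D_KL(P||Q) = Σ p(x) log(p(x)/q(x))
Term by term:
  x=0: 1/2 × log_2[(1/2)/(4/7)] = -0.0963
  x=1: 1/2 × log_2[(1/2)/(3/7)] = 0.1112
D_KL(P||Q) = 0.0149 bits

D_KL(P||Q) = 0.0149 ≥ 0 ✓

This non-negativity is a fundamental property: relative entropy cannot be negative because it measures how different Q is from P.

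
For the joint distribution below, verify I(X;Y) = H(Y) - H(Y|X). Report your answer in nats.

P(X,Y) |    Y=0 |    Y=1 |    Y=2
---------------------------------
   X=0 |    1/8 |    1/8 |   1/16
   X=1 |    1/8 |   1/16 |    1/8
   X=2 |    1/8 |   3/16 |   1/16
I(X;Y) = 0.0436 nats

Mutual information has multiple equivalent forms:
- I(X;Y) = H(X) - H(X|Y)
- I(X;Y) = H(Y) - H(Y|X)
- I(X;Y) = H(X) + H(Y) - H(X,Y)

Computing all quantities:
H(X) = 1.0948, H(Y) = 1.0822, H(X,Y) = 2.1334
H(X|Y) = 1.0512, H(Y|X) = 1.0386

Verification:
H(X) - H(X|Y) = 1.0948 - 1.0512 = 0.0436
H(Y) - H(Y|X) = 1.0822 - 1.0386 = 0.0436
H(X) + H(Y) - H(X,Y) = 1.0948 + 1.0822 - 2.1334 = 0.0436

All forms give I(X;Y) = 0.0436 nats. ✓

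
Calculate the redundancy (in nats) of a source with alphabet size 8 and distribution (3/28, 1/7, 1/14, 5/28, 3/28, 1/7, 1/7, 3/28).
0.0314 nats

Redundancy measures how far a source is from maximum entropy:
R = H_max - H(X)

Maximum entropy for 8 symbols: H_max = log_e(8) = 2.0794 nats
Actual entropy: H(X) = 2.0480 nats
Redundancy: R = 2.0794 - 2.0480 = 0.0314 nats

This redundancy represents potential for compression: the source could be compressed by 0.0314 nats per symbol.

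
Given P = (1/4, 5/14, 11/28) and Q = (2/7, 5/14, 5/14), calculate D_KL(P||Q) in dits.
0.0018 dits

KL divergence: D_KL(P||Q) = Σ p(x) log(p(x)/q(x))

Computing term by term:
  x=0: 1/4 × log_10[(1/4)/(2/7)] = 1/4 × -0.0580 = -0.0145
  x=1: 5/14 × log_10[(5/14)/(5/14)] = 5/14 × 0.0000 = 0.0000
  x=2: 11/28 × log_10[(11/28)/(5/14)] = 11/28 × 0.0414 = 0.0163

D_KL(P||Q) = 0.0018 dits

Note: KL divergence is always non-negative and equals 0 iff P = Q.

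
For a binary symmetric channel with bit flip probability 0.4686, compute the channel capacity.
0.0028 bits

For a binary symmetric channel (BSC) with error probability p:
Capacity C = 1 - H(p) bits per symbol

where H(p) = -p log₂(p) - (1-p) log₂(1-p) is the binary entropy function.

H(0.4686) = 0.9972 bits
C = 1 - 0.9972 = 0.0028 bits per symbol

This means we can reliably transmit up to 0.0028 bits of information per channel use.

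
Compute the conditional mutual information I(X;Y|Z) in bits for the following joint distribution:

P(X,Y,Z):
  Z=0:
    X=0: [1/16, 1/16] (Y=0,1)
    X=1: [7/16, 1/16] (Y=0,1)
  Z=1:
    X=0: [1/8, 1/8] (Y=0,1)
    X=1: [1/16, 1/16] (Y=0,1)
0.0544 bits

Conditional mutual information: I(X;Y|Z) = H(X|Z) + H(Y|Z) - H(X,Y|Z)

H(Z) = 0.9544
H(X,Z) = 1.7500 → H(X|Z) = 0.7956
H(Y,Z) = 1.7806 → H(Y|Z) = 0.8262
H(X,Y,Z) = 2.5218 → H(X,Y|Z) = 1.5673

I(X;Y|Z) = 0.7956 + 0.8262 - 1.5673 = 0.0544 bits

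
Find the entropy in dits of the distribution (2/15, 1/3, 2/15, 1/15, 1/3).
0.6298 dits

Shannon entropy is H(X) = -Σ p(x) log p(x).

For P = (2/15, 1/3, 2/15, 1/15, 1/3):
H = -2/15 × log_10(2/15) -1/3 × log_10(1/3) -2/15 × log_10(2/15) -1/15 × log_10(1/15) -1/3 × log_10(1/3)
H = 0.6298 dits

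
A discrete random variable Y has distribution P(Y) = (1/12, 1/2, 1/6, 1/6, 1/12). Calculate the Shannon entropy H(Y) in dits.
0.5898 dits

Shannon entropy is H(X) = -Σ p(x) log p(x).

For P = (1/12, 1/2, 1/6, 1/6, 1/12):
H = -1/12 × log_10(1/12) -1/2 × log_10(1/2) -1/6 × log_10(1/6) -1/6 × log_10(1/6) -1/12 × log_10(1/12)
H = 0.5898 dits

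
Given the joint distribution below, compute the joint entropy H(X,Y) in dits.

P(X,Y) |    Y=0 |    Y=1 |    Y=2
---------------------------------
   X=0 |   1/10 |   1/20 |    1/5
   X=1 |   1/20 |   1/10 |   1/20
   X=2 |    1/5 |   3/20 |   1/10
0.8983 dits

Joint entropy is H(X,Y) = -Σ_{x,y} p(x,y) log p(x,y).

Summing over all non-zero entries:
H(X,Y) = -[1/10·log_10(1/10) + 1/20·log_10(1/20) + 1/5·log_10(1/5) + 1/20·log_10(1/20) + 1/10·log_10(1/10) + 1/20·log_10(1/20) + 1/5·log_10(1/5) + 3/20·log_10(3/20) + 1/10·log_10(1/10)]
H(X,Y) = 0.8983 dits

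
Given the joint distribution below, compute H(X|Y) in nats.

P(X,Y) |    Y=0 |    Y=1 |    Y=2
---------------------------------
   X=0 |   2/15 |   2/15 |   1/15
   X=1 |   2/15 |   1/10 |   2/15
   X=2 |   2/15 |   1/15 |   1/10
1.0760 nats

Using the chain rule: H(X|Y) = H(X,Y) - H(Y)

First, compute H(X,Y) = 2.1649 nats

Marginal P(Y) = (2/5, 3/10, 3/10)
H(Y) = 1.0889 nats

H(X|Y) = H(X,Y) - H(Y) = 2.1649 - 1.0889 = 1.0760 nats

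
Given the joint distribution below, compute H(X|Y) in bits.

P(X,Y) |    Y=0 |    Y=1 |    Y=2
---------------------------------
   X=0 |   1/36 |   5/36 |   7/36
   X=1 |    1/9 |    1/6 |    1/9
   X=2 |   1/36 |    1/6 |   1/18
1.4673 bits

Using the chain rule: H(X|Y) = H(X,Y) - H(Y)

First, compute H(X,Y) = 2.9399 bits

Marginal P(Y) = (1/6, 17/36, 13/36)
H(Y) = 1.4726 bits

H(X|Y) = H(X,Y) - H(Y) = 2.9399 - 1.4726 = 1.4673 bits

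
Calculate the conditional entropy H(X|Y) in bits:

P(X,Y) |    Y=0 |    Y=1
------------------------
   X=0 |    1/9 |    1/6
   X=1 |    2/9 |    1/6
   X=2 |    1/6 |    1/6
1.5577 bits

Using the chain rule: H(X|Y) = H(X,Y) - H(Y)

First, compute H(X,Y) = 2.5577 bits

Marginal P(Y) = (1/2, 1/2)
H(Y) = 1.0000 bits

H(X|Y) = H(X,Y) - H(Y) = 2.5577 - 1.0000 = 1.5577 bits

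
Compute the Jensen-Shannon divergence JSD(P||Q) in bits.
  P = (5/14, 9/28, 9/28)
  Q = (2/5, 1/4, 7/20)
0.0045 bits

Jensen-Shannon divergence is:
JSD(P||Q) = 0.5 × D_KL(P||M) + 0.5 × D_KL(Q||M)
where M = 0.5 × (P + Q) is the mixture distribution.

M = 0.5 × (5/14, 9/28, 9/28) + 0.5 × (2/5, 1/4, 7/20) = (0.378571, 2/7, 0.335714)

D_KL(P||M) = 0.0044 bits
D_KL(Q||M) = 0.0047 bits

JSD(P||Q) = 0.5 × 0.0044 + 0.5 × 0.0047 = 0.0045 bits

Unlike KL divergence, JSD is symmetric and bounded: 0 ≤ JSD ≤ log(2).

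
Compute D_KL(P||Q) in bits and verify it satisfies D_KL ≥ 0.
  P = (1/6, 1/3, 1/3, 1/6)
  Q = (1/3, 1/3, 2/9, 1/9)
0.1258 bits

KL divergence satisfies the Gibbs inequality: D_KL(P||Q) ≥ 0 for all distributions P, Q.

D_KL(P||Q) = Σ p(x) log(p(x)/q(x))
Term by term:
  x=0: 1/6 × log_2[(1/6)/(1/3)] = -0.1667
  x=1: 1/3 × log_2[(1/3)/(1/3)] = 0.0000
  x=2: 1/3 × log_2[(1/3)/(2/9)] = 0.1950
  x=3: 1/6 × log_2[(1/6)/(1/9)] = 0.0975
D_KL(P||Q) = 0.1258 bits

D_KL(P||Q) = 0.1258 ≥ 0 ✓

This non-negativity is a fundamental property: relative entropy cannot be negative because it measures how different Q is from P.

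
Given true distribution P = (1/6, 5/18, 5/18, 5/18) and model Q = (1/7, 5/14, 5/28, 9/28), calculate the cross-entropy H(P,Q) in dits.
0.6098 dits

Cross-entropy: H(P,Q) = -Σ p(x) log q(x)

Alternatively: H(P,Q) = H(P) + D_KL(P||Q)
H(P) = 0.5933 dits
D_KL(P||Q) = 0.0165 dits

H(P,Q) = 0.5933 + 0.0165 = 0.6098 dits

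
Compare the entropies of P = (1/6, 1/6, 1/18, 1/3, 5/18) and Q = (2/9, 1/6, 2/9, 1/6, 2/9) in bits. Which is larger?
Q

Computing entropies in bits:
H(P) = 2.1350
H(Q) = 2.3083

Distribution Q has higher entropy.

Intuition: The distribution closer to uniform (more spread out) has higher entropy.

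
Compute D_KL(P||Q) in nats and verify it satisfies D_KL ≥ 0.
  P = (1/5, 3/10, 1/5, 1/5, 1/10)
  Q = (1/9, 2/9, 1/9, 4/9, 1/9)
0.1549 nats

KL divergence satisfies the Gibbs inequality: D_KL(P||Q) ≥ 0 for all distributions P, Q.

D_KL(P||Q) = Σ p(x) log(p(x)/q(x))
Term by term:
  x=0: 1/5 × log_e[(1/5)/(1/9)] = 0.1176
  x=1: 3/10 × log_e[(3/10)/(2/9)] = 0.0900
  x=2: 1/5 × log_e[(1/5)/(1/9)] = 0.1176
  x=3: 1/5 × log_e[(1/5)/(4/9)] = -0.1597
  x=4: 1/10 × log_e[(1/10)/(1/9)] = -0.0105
D_KL(P||Q) = 0.1549 nats

D_KL(P||Q) = 0.1549 ≥ 0 ✓

This non-negativity is a fundamental property: relative entropy cannot be negative because it measures how different Q is from P.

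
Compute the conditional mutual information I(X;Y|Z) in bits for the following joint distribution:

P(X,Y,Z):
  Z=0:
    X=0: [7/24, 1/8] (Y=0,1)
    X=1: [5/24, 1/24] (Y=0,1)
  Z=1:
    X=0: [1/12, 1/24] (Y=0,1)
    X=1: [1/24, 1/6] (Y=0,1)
0.0641 bits

Conditional mutual information: I(X;Y|Z) = H(X|Z) + H(Y|Z) - H(X,Y|Z)

H(Z) = 0.9183
H(X,Z) = 1.8727 → H(X|Z) = 0.9544
H(Y,Z) = 1.7773 → H(Y|Z) = 0.8590
H(X,Y,Z) = 2.6676 → H(X,Y|Z) = 1.7493

I(X;Y|Z) = 0.9544 + 0.8590 - 1.7493 = 0.0641 bits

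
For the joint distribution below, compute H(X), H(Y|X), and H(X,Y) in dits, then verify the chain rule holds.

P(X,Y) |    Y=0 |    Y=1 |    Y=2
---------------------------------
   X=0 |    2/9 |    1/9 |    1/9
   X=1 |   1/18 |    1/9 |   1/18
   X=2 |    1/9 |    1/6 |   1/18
H(X,Y) = 0.9082, H(X) = 0.4607, H(Y|X) = 0.4474 (all in dits)

Chain rule: H(X,Y) = H(X) + H(Y|X)

Left side — joint entropy directly:
H(X,Y) = -Σ p(x,y) log p(x,y) = 0.9082 dits

Right side — compute H(Y|X) from the conditional distributions:
P(X) = (4/9, 2/9, 1/3), so H(X) = 0.4607 dits
H(Y|X) = Σ_x P(X=x) · H(Y|X=x):
  P(Y|X=0) = (1/2, 1/4, 1/4), H(Y|X=0) = 0.4515, weight P(X=0) = 4/9
  P(Y|X=1) = (1/4, 1/2, 1/4), H(Y|X=1) = 0.4515, weight P(X=1) = 2/9
  P(Y|X=2) = (1/3, 1/2, 1/6), H(Y|X=2) = 0.4392, weight P(X=2) = 1/3
H(Y|X) = 0.4474 dits

H(X) + H(Y|X) = 0.4607 + 0.4474 = 0.9082 dits

Both sides equal 0.9082 dits. ✓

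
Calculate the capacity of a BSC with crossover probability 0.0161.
0.8811 bits

For a binary symmetric channel (BSC) with error probability p:
Capacity C = 1 - H(p) bits per symbol

where H(p) = -p log₂(p) - (1-p) log₂(1-p) is the binary entropy function.

H(0.0161) = 0.1189 bits
C = 1 - 0.1189 = 0.8811 bits per symbol

This means we can reliably transmit up to 0.8811 bits of information per channel use.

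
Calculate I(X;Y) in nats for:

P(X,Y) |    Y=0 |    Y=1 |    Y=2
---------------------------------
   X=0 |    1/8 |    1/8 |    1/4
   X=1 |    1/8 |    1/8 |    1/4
0.0000 nats

Mutual information: I(X;Y) = H(X) + H(Y) - H(X,Y)

Marginals:
P(X) = (1/2, 1/2), H(X) = 0.6931 nats
P(Y) = (1/4, 1/4, 1/2), H(Y) = 1.0397 nats

Joint entropy: H(X,Y) = 1.7329 nats

I(X;Y) = 0.6931 + 1.0397 - 1.7329 = 0.0000 nats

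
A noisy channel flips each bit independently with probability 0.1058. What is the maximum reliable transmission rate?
0.5129 bits

For a binary symmetric channel (BSC) with error probability p:
Capacity C = 1 - H(p) bits per symbol

where H(p) = -p log₂(p) - (1-p) log₂(1-p) is the binary entropy function.

H(0.1058) = 0.4871 bits
C = 1 - 0.4871 = 0.5129 bits per symbol

This means we can reliably transmit up to 0.5129 bits of information per channel use.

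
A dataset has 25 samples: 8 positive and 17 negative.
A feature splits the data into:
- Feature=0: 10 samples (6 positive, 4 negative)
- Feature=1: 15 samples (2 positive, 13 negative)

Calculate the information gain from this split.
0.1761 bits

Information Gain = H(Y) - H(Y|Feature)

Before split:
P(positive) = 8/25 = 0.3200
H(Y) = 0.9044 bits

After split:
Feature=0: H = 0.9710 bits (weight = 10/25)
Feature=1: H = 0.5665 bits (weight = 15/25)
H(Y|Feature) = (10/25)×0.9710 + (15/25)×0.5665 = 0.7283 bits

Information Gain = 0.9044 - 0.7283 = 0.1761 bits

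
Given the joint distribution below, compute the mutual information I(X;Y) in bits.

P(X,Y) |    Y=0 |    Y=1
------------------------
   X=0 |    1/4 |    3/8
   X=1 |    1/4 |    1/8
0.0488 bits

Mutual information: I(X;Y) = H(X) + H(Y) - H(X,Y)

Marginals:
P(X) = (5/8, 3/8), H(X) = 0.9544 bits
P(Y) = (1/2, 1/2), H(Y) = 1.0000 bits

Joint entropy: H(X,Y) = 1.9056 bits

I(X;Y) = 0.9544 + 1.0000 - 1.9056 = 0.0488 bits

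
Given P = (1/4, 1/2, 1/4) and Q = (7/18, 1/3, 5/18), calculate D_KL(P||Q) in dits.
0.0286 dits

KL divergence: D_KL(P||Q) = Σ p(x) log(p(x)/q(x))

Computing term by term:
  x=0: 1/4 × log_10[(1/4)/(7/18)] = 1/4 × -0.1919 = -0.0480
  x=1: 1/2 × log_10[(1/2)/(1/3)] = 1/2 × 0.1761 = 0.0880
  x=2: 1/4 × log_10[(1/4)/(5/18)] = 1/4 × -0.0458 = -0.0114

D_KL(P||Q) = 0.0286 dits

Note: KL divergence is always non-negative and equals 0 iff P = Q.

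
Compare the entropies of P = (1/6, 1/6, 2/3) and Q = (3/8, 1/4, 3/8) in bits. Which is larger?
Q

Computing entropies in bits:
H(P) = 1.2516
H(Q) = 1.5613

Distribution Q has higher entropy.

Intuition: The distribution closer to uniform (more spread out) has higher entropy.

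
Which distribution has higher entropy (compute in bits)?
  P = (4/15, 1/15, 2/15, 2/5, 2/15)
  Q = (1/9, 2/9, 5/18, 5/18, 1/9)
Q

Computing entropies in bits:
H(P) = 2.0729
H(Q) = 2.2133

Distribution Q has higher entropy.

Intuition: The distribution closer to uniform (more spread out) has higher entropy.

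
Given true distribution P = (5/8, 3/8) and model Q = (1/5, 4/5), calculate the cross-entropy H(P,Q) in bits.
1.5719 bits

Cross-entropy: H(P,Q) = -Σ p(x) log q(x)

Alternatively: H(P,Q) = H(P) + D_KL(P||Q)
H(P) = 0.9544 bits
D_KL(P||Q) = 0.6175 bits

H(P,Q) = 0.9544 + 0.6175 = 1.5719 bits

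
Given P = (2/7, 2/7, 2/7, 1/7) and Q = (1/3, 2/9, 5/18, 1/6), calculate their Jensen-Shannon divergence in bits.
0.0049 bits

Jensen-Shannon divergence is:
JSD(P||Q) = 0.5 × D_KL(P||M) + 0.5 × D_KL(Q||M)
where M = 0.5 × (P + Q) is the mixture distribution.

M = 0.5 × (2/7, 2/7, 2/7, 1/7) + 0.5 × (1/3, 2/9, 5/18, 1/6) = (0.309524, 0.253968, 0.281746, 0.154762)

D_KL(P||M) = 0.0048 bits
D_KL(Q||M) = 0.0050 bits

JSD(P||Q) = 0.5 × 0.0048 + 0.5 × 0.0050 = 0.0049 bits

Unlike KL divergence, JSD is symmetric and bounded: 0 ≤ JSD ≤ log(2).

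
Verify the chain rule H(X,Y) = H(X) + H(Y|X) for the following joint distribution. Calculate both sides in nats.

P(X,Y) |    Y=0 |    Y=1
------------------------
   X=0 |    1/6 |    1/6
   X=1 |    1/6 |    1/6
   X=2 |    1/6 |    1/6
H(X,Y) = 1.7918, H(X) = 1.0986, H(Y|X) = 0.6931 (all in nats)

Chain rule: H(X,Y) = H(X) + H(Y|X)

Left side — joint entropy directly:
H(X,Y) = -Σ p(x,y) log p(x,y) = 1.7918 nats

Right side — compute H(Y|X) from the conditional distributions:
P(X) = (1/3, 1/3, 1/3), so H(X) = 1.0986 nats
H(Y|X) = Σ_x P(X=x) · H(Y|X=x):
  P(Y|X=0) = (1/2, 1/2), H(Y|X=0) = 0.6931, weight P(X=0) = 1/3
  P(Y|X=1) = (1/2, 1/2), H(Y|X=1) = 0.6931, weight P(X=1) = 1/3
  P(Y|X=2) = (1/2, 1/2), H(Y|X=2) = 0.6931, weight P(X=2) = 1/3
H(Y|X) = 0.6931 nats

H(X) + H(Y|X) = 1.0986 + 0.6931 = 1.7918 nats

Both sides equal 1.7918 nats. ✓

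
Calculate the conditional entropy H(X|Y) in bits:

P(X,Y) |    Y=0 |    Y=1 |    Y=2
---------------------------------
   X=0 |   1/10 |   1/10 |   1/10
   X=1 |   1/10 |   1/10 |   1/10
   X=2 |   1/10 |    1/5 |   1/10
1.5510 bits

Using the chain rule: H(X|Y) = H(X,Y) - H(Y)

First, compute H(X,Y) = 3.1219 bits

Marginal P(Y) = (3/10, 2/5, 3/10)
H(Y) = 1.5710 bits

H(X|Y) = H(X,Y) - H(Y) = 3.1219 - 1.5710 = 1.5510 bits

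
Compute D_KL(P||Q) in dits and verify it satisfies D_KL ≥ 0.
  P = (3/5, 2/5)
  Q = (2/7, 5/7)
0.0926 dits

KL divergence satisfies the Gibbs inequality: D_KL(P||Q) ≥ 0 for all distributions P, Q.

D_KL(P||Q) = Σ p(x) log(p(x)/q(x))
Term by term:
  x=0: 3/5 × log_10[(3/5)/(2/7)] = 0.1933
  x=1: 2/5 × log_10[(2/5)/(5/7)] = -0.1007
D_KL(P||Q) = 0.0926 dits

D_KL(P||Q) = 0.0926 ≥ 0 ✓

This non-negativity is a fundamental property: relative entropy cannot be negative because it measures how different Q is from P.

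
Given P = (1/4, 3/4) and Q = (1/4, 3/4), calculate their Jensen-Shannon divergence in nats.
0.0000 nats

Jensen-Shannon divergence is:
JSD(P||Q) = 0.5 × D_KL(P||M) + 0.5 × D_KL(Q||M)
where M = 0.5 × (P + Q) is the mixture distribution.

M = 0.5 × (1/4, 3/4) + 0.5 × (1/4, 3/4) = (1/4, 3/4)

D_KL(P||M) = 0.0000 nats
D_KL(Q||M) = 0.0000 nats

JSD(P||Q) = 0.5 × 0.0000 + 0.5 × 0.0000 = 0.0000 nats

Unlike KL divergence, JSD is symmetric and bounded: 0 ≤ JSD ≤ log(2).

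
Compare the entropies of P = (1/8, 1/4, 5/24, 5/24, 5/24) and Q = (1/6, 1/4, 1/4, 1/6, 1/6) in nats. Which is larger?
Q

Computing entropies in nats:
H(P) = 1.5869
H(Q) = 1.5890

Distribution Q has higher entropy.

Intuition: The distribution closer to uniform (more spread out) has higher entropy.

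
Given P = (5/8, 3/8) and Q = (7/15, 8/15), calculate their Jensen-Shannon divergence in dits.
0.0055 dits

Jensen-Shannon divergence is:
JSD(P||Q) = 0.5 × D_KL(P||M) + 0.5 × D_KL(Q||M)
where M = 0.5 × (P + Q) is the mixture distribution.

M = 0.5 × (5/8, 3/8) + 0.5 × (7/15, 8/15) = (0.545833, 0.454167)

D_KL(P||M) = 0.0056 dits
D_KL(Q||M) = 0.0055 dits

JSD(P||Q) = 0.5 × 0.0056 + 0.5 × 0.0055 = 0.0055 dits

Unlike KL divergence, JSD is symmetric and bounded: 0 ≤ JSD ≤ log(2).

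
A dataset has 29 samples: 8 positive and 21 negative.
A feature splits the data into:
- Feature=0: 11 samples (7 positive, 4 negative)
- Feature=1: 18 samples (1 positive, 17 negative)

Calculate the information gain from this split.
0.2989 bits

Information Gain = H(Y) - H(Y|Feature)

Before split:
P(positive) = 8/29 = 0.2759
H(Y) = 0.8498 bits

After split:
Feature=0: H = 0.9457 bits (weight = 11/29)
Feature=1: H = 0.3095 bits (weight = 18/29)
H(Y|Feature) = (11/29)×0.9457 + (18/29)×0.3095 = 0.5508 bits

Information Gain = 0.8498 - 0.5508 = 0.2989 bits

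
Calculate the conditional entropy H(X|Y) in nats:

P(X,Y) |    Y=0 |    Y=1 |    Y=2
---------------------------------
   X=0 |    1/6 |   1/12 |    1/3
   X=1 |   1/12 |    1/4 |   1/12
0.5551 nats

Using the chain rule: H(X|Y) = H(X,Y) - H(Y)

First, compute H(X,Y) = 1.6326 nats

Marginal P(Y) = (1/4, 1/3, 5/12)
H(Y) = 1.0776 nats

H(X|Y) = H(X,Y) - H(Y) = 1.6326 - 1.0776 = 0.5551 nats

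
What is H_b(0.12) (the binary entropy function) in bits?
0.5294 bits

The binary entropy function is:
H(p) = -p log(p) - (1-p) log(1-p)

H(0.12) = -0.12 × log_2(0.12) - 0.88 × log_2(0.88)
H(0.12) = 0.5294 bits

Note: Binary entropy is maximized at p=0.5 (H=1 bit) and minimized at p=0 or p=1 (H=0).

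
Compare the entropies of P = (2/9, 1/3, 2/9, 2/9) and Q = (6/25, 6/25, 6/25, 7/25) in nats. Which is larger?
Q

Computing entropies in nats:
H(P) = 1.3689
H(Q) = 1.3840

Distribution Q has higher entropy.

Intuition: The distribution closer to uniform (more spread out) has higher entropy.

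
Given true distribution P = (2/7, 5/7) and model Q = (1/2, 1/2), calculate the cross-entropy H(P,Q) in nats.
0.6931 nats

Cross-entropy: H(P,Q) = -Σ p(x) log q(x)

Alternatively: H(P,Q) = H(P) + D_KL(P||Q)
H(P) = 0.5983 nats
D_KL(P||Q) = 0.0949 nats

H(P,Q) = 0.5983 + 0.0949 = 0.6931 nats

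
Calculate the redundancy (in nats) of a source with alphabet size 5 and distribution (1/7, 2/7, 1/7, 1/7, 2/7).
0.0596 nats

Redundancy measures how far a source is from maximum entropy:
R = H_max - H(X)

Maximum entropy for 5 symbols: H_max = log_e(5) = 1.6094 nats
Actual entropy: H(X) = 1.5498 nats
Redundancy: R = 1.6094 - 1.5498 = 0.0596 nats

This redundancy represents potential for compression: the source could be compressed by 0.0596 nats per symbol.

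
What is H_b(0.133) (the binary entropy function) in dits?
0.1703 dits

The binary entropy function is:
H(p) = -p log(p) - (1-p) log(1-p)

H(0.133) = -0.133 × log_10(0.133) - 0.867 × log_10(0.867)
H(0.133) = 0.1703 dits

Note: Binary entropy is maximized at p=0.5 (H=1 bit) and minimized at p=0 or p=1 (H=0).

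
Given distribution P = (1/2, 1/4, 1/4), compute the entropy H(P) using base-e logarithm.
1.0397 nats

Shannon entropy is H(X) = -Σ p(x) log p(x).

For P = (1/2, 1/4, 1/4):
H = -1/2 × log_e(1/2) -1/4 × log_e(1/4) -1/4 × log_e(1/4)
H = 1.0397 nats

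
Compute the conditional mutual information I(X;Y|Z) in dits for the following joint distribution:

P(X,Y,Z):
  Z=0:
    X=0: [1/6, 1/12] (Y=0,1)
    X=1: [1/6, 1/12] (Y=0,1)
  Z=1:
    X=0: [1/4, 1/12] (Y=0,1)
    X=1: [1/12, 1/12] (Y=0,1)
0.0066 dits

Conditional mutual information: I(X;Y|Z) = H(X|Z) + H(Y|Z) - H(X,Y|Z)

H(Z) = 0.3010
H(X,Z) = 0.5898 → H(X|Z) = 0.2887
H(Y,Z) = 0.5775 → H(Y|Z) = 0.2764
H(X,Y,Z) = 0.8596 → H(X,Y|Z) = 0.5585

I(X;Y|Z) = 0.2887 + 0.2764 - 0.5585 = 0.0066 dits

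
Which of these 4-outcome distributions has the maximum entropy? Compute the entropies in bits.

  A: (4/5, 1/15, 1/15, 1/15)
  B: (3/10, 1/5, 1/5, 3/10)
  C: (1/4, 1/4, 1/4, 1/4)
C

For a discrete distribution over n outcomes, entropy is maximized by the uniform distribution.

Computing entropies:
H(A) = 1.0389 bits
H(B) = 1.9710 bits
H(C) = 2.0000 bits

The uniform distribution (where all probabilities equal 1/4) achieves the maximum entropy of log_2(4) = 2.0000 bits.

Distribution C has the highest entropy.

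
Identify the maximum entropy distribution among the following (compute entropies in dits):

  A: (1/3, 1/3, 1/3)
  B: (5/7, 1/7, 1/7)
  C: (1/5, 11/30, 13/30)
A

For a discrete distribution over n outcomes, entropy is maximized by the uniform distribution.

Computing entropies:
H(A) = 0.4771 dits
H(B) = 0.3458 dits
H(C) = 0.4569 dits

The uniform distribution (where all probabilities equal 1/3) achieves the maximum entropy of log_10(3) = 0.4771 dits.

Distribution A has the highest entropy.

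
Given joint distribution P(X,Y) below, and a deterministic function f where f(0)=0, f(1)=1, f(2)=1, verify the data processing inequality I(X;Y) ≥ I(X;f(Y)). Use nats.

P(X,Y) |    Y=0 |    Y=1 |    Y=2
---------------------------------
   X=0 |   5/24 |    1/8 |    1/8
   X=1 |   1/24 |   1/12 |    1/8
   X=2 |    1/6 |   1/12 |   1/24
I(X;Y) = 0.0628, I(X;f(Y)) = 0.0516, inequality holds: 0.0628 ≥ 0.0516

Data Processing Inequality: For any Markov chain X → Y → Z, we have I(X;Y) ≥ I(X;Z).

Here Z = f(Y) is a deterministic function of Y, forming X → Y → Z.

Original I(X;Y) = 0.0628 nats

After applying f:
P(X,Z) where Z=f(Y):
- P(X,Z=0) = P(X,Y=0)
- P(X,Z=1) = P(X,Y=1) + P(X,Y=2)

I(X;Z) = I(X;f(Y)) = 0.0516 nats

Verification: 0.0628 ≥ 0.0516 ✓

Information cannot be created by processing; the function f can only lose information about X.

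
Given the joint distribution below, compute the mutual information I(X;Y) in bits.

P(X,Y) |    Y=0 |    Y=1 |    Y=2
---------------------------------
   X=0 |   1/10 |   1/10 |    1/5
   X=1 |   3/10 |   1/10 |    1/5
0.0464 bits

Mutual information: I(X;Y) = H(X) + H(Y) - H(X,Y)

Marginals:
P(X) = (2/5, 3/5), H(X) = 0.9710 bits
P(Y) = (2/5, 1/5, 2/5), H(Y) = 1.5219 bits

Joint entropy: H(X,Y) = 2.4464 bits

I(X;Y) = 0.9710 + 1.5219 - 2.4464 = 0.0464 bits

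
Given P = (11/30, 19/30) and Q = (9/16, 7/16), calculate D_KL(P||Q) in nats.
0.0774 nats

KL divergence: D_KL(P||Q) = Σ p(x) log(p(x)/q(x))

Computing term by term:
  x=0: 11/30 × log_e[(11/30)/(9/16)] = 11/30 × -0.4279 = -0.1569
  x=1: 19/30 × log_e[(19/30)/(7/16)] = 19/30 × 0.3699 = 0.2343

D_KL(P||Q) = 0.0774 nats

Note: KL divergence is always non-negative and equals 0 iff P = Q.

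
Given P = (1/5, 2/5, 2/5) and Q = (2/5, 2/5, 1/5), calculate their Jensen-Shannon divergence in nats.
0.0340 nats

Jensen-Shannon divergence is:
JSD(P||Q) = 0.5 × D_KL(P||M) + 0.5 × D_KL(Q||M)
where M = 0.5 × (P + Q) is the mixture distribution.

M = 0.5 × (1/5, 2/5, 2/5) + 0.5 × (2/5, 2/5, 1/5) = (3/10, 2/5, 3/10)

D_KL(P||M) = 0.0340 nats
D_KL(Q||M) = 0.0340 nats

JSD(P||Q) = 0.5 × 0.0340 + 0.5 × 0.0340 = 0.0340 nats

Unlike KL divergence, JSD is symmetric and bounded: 0 ≤ JSD ≤ log(2).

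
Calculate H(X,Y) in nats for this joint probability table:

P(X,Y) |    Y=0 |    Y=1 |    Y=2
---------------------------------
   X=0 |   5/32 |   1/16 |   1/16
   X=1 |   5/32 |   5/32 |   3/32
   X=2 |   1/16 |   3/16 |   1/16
2.0991 nats

Joint entropy is H(X,Y) = -Σ_{x,y} p(x,y) log p(x,y).

Summing over all non-zero entries:
H(X,Y) = -[5/32·log_e(5/32) + 1/16·log_e(1/16) + 1/16·log_e(1/16) + 5/32·log_e(5/32) + 5/32·log_e(5/32) + 3/32·log_e(3/32) + 1/16·log_e(1/16) + 3/16·log_e(3/16) + 1/16·log_e(1/16)]
H(X,Y) = 2.0991 nats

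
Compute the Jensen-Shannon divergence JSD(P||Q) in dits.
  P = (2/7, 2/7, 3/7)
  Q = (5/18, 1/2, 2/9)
0.0137 dits

Jensen-Shannon divergence is:
JSD(P||Q) = 0.5 × D_KL(P||M) + 0.5 × D_KL(Q||M)
where M = 0.5 × (P + Q) is the mixture distribution.

M = 0.5 × (2/7, 2/7, 3/7) + 0.5 × (5/18, 1/2, 2/9) = (0.281746, 11/28, 0.325397)

D_KL(P||M) = 0.0135 dits
D_KL(Q||M) = 0.0139 dits

JSD(P||Q) = 0.5 × 0.0135 + 0.5 × 0.0139 = 0.0137 dits

Unlike KL divergence, JSD is symmetric and bounded: 0 ≤ JSD ≤ log(2).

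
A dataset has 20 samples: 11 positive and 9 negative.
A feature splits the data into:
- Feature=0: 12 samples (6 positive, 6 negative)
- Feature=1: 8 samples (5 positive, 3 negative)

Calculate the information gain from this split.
0.0110 bits

Information Gain = H(Y) - H(Y|Feature)

Before split:
P(positive) = 11/20 = 0.5500
H(Y) = 0.9928 bits

After split:
Feature=0: H = 1.0000 bits (weight = 12/20)
Feature=1: H = 0.9544 bits (weight = 8/20)
H(Y|Feature) = (12/20)×1.0000 + (8/20)×0.9544 = 0.9818 bits

Information Gain = 0.9928 - 0.9818 = 0.0110 bits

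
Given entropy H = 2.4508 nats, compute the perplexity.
11.5976

Perplexity is e^H (or exp(H) for natural log).

H = 2.4508 nats
Perplexity = e^2.4508 = 11.5976

Interpretation: The model's uncertainty is equivalent to choosing uniformly among 11.6 options.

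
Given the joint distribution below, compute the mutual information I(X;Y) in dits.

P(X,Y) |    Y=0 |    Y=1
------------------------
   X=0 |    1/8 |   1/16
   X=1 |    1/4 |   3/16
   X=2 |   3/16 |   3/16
0.0032 dits

Mutual information: I(X;Y) = H(X) + H(Y) - H(X,Y)

Marginals:
P(X) = (3/16, 7/16, 3/8), H(X) = 0.4531 dits
P(Y) = (9/16, 7/16), H(Y) = 0.2976 dits

Joint entropy: H(X,Y) = 0.7476 dits

I(X;Y) = 0.4531 + 0.2976 - 0.7476 = 0.0032 dits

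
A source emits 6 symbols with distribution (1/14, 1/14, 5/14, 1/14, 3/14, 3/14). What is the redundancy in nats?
0.1983 nats

Redundancy measures how far a source is from maximum entropy:
R = H_max - H(X)

Maximum entropy for 6 symbols: H_max = log_e(6) = 1.7918 nats
Actual entropy: H(X) = 1.5934 nats
Redundancy: R = 1.7918 - 1.5934 = 0.1983 nats

This redundancy represents potential for compression: the source could be compressed by 0.1983 nats per symbol.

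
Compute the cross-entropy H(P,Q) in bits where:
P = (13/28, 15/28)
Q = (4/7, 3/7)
1.0297 bits

Cross-entropy: H(P,Q) = -Σ p(x) log q(x)

Alternatively: H(P,Q) = H(P) + D_KL(P||Q)
H(P) = 0.9963 bits
D_KL(P||Q) = 0.0334 bits

H(P,Q) = 0.9963 + 0.0334 = 1.0297 bits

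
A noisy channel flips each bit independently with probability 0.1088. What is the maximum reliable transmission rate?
0.5037 bits

For a binary symmetric channel (BSC) with error probability p:
Capacity C = 1 - H(p) bits per symbol

where H(p) = -p log₂(p) - (1-p) log₂(1-p) is the binary entropy function.

H(0.1088) = 0.4963 bits
C = 1 - 0.4963 = 0.5037 bits per symbol

This means we can reliably transmit up to 0.5037 bits of information per channel use.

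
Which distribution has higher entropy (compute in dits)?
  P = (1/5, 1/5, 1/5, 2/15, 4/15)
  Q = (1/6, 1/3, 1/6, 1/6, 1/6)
P

Computing entropies in dits:
H(P) = 0.6891
H(Q) = 0.6778

Distribution P has higher entropy.

Intuition: The distribution closer to uniform (more spread out) has higher entropy.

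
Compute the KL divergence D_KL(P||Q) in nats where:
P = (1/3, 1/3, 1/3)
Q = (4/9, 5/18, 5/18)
0.0257 nats

KL divergence: D_KL(P||Q) = Σ p(x) log(p(x)/q(x))

Computing term by term:
  x=0: 1/3 × log_e[(1/3)/(4/9)] = 1/3 × -0.2877 = -0.0959
  x=1: 1/3 × log_e[(1/3)/(5/18)] = 1/3 × 0.1823 = 0.0608
  x=2: 1/3 × log_e[(1/3)/(5/18)] = 1/3 × 0.1823 = 0.0608

D_KL(P||Q) = 0.0257 nats

Note: KL divergence is always non-negative and equals 0 iff P = Q.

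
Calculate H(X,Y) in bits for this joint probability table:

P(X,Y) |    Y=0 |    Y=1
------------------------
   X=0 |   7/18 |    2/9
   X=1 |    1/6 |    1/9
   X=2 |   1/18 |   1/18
2.2585 bits

Joint entropy is H(X,Y) = -Σ_{x,y} p(x,y) log p(x,y).

Summing over all non-zero entries:
H(X,Y) = -[7/18·log_2(7/18) + 2/9·log_2(2/9) + 1/6·log_2(1/6) + 1/9·log_2(1/9) + 1/18·log_2(1/18) + 1/18·log_2(1/18)]
H(X,Y) = 2.2585 bits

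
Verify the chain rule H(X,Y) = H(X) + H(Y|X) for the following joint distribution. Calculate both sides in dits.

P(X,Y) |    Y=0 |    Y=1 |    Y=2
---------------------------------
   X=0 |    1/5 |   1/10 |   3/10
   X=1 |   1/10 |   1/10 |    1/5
H(X,Y) = 0.7365, H(X) = 0.2923, H(Y|X) = 0.4442 (all in dits)

Chain rule: H(X,Y) = H(X) + H(Y|X)

Left side — joint entropy directly:
H(X,Y) = -Σ p(x,y) log p(x,y) = 0.7365 dits

Right side — compute H(Y|X) from the conditional distributions:
P(X) = (3/5, 2/5), so H(X) = 0.2923 dits
H(Y|X) = Σ_x P(X=x) · H(Y|X=x):
  P(Y|X=0) = (1/3, 1/6, 1/2), H(Y|X=0) = 0.4392, weight P(X=0) = 3/5
  P(Y|X=1) = (1/4, 1/4, 1/2), H(Y|X=1) = 0.4515, weight P(X=1) = 2/5
H(Y|X) = 0.4442 dits

H(X) + H(Y|X) = 0.2923 + 0.4442 = 0.7365 dits

Both sides equal 0.7365 dits. ✓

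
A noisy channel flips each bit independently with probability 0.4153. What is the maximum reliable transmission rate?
0.0208 bits

For a binary symmetric channel (BSC) with error probability p:
Capacity C = 1 - H(p) bits per symbol

where H(p) = -p log₂(p) - (1-p) log₂(1-p) is the binary entropy function.

H(0.4153) = 0.9792 bits
C = 1 - 0.9792 = 0.0208 bits per symbol

This means we can reliably transmit up to 0.0208 bits of information per channel use.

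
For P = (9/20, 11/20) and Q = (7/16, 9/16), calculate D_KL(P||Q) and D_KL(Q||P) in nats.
D_KL(P||Q) = 0.0003, D_KL(Q||P) = 0.0003

KL divergence is not symmetric: D_KL(P||Q) ≠ D_KL(Q||P) in general.

D_KL(P||Q) = 0.0003 nats
D_KL(Q||P) = 0.0003 nats

In this case they happen to be equal (to 4 decimal places).

This asymmetry is why KL divergence is not a true distance metric.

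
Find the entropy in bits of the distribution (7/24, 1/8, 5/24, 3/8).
1.8956 bits

Shannon entropy is H(X) = -Σ p(x) log p(x).

For P = (7/24, 1/8, 5/24, 3/8):
H = -7/24 × log_2(7/24) -1/8 × log_2(1/8) -5/24 × log_2(5/24) -3/8 × log_2(3/8)
H = 1.8956 bits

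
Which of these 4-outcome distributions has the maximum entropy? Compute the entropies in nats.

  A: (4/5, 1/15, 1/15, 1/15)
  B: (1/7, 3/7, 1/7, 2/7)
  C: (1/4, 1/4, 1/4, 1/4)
C

For a discrete distribution over n outcomes, entropy is maximized by the uniform distribution.

Computing entropies:
H(A) = 0.7201 nats
H(B) = 1.2770 nats
H(C) = 1.3863 nats

The uniform distribution (where all probabilities equal 1/4) achieves the maximum entropy of log_e(4) = 1.3863 nats.

Distribution C has the highest entropy.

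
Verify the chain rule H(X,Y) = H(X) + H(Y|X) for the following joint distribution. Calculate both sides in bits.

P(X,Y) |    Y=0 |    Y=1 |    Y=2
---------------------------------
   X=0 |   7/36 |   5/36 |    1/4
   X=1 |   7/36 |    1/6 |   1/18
H(X,Y) = 2.4768, H(X) = 0.9799, H(Y|X) = 1.4970 (all in bits)

Chain rule: H(X,Y) = H(X) + H(Y|X)

Left side — joint entropy directly:
H(X,Y) = -Σ p(x,y) log p(x,y) = 2.4768 bits

Right side — compute H(Y|X) from the conditional distributions:
P(X) = (7/12, 5/12), so H(X) = 0.9799 bits
H(Y|X) = Σ_x P(X=x) · H(Y|X=x):
  P(Y|X=0) = (1/3, 5/21, 3/7), H(Y|X=0) = 1.5452, weight P(X=0) = 7/12
  P(Y|X=1) = (7/15, 2/5, 2/15), H(Y|X=1) = 1.4295, weight P(X=1) = 5/12
H(Y|X) = 1.4970 bits

H(X) + H(Y|X) = 0.9799 + 1.4970 = 2.4768 bits

Both sides equal 2.4768 bits. ✓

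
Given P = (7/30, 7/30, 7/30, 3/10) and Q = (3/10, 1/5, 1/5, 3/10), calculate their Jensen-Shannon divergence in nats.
0.0034 nats

Jensen-Shannon divergence is:
JSD(P||Q) = 0.5 × D_KL(P||M) + 0.5 × D_KL(Q||M)
where M = 0.5 × (P + Q) is the mixture distribution.

M = 0.5 × (7/30, 7/30, 7/30, 3/10) + 0.5 × (3/10, 1/5, 1/5, 3/10) = (4/15, 0.216667, 0.216667, 3/10)

D_KL(P||M) = 0.0034 nats
D_KL(Q||M) = 0.0033 nats

JSD(P||Q) = 0.5 × 0.0034 + 0.5 × 0.0033 = 0.0034 nats

Unlike KL divergence, JSD is symmetric and bounded: 0 ≤ JSD ≤ log(2).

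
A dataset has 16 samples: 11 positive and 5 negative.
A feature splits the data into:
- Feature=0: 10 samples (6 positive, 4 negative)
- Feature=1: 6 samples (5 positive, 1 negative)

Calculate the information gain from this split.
0.0454 bits

Information Gain = H(Y) - H(Y|Feature)

Before split:
P(positive) = 11/16 = 0.6875
H(Y) = 0.8960 bits

After split:
Feature=0: H = 0.9710 bits (weight = 10/16)
Feature=1: H = 0.6500 bits (weight = 6/16)
H(Y|Feature) = (10/16)×0.9710 + (6/16)×0.6500 = 0.8506 bits

Information Gain = 0.8960 - 0.8506 = 0.0454 bits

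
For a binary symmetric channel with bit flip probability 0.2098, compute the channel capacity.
0.2589 bits

For a binary symmetric channel (BSC) with error probability p:
Capacity C = 1 - H(p) bits per symbol

where H(p) = -p log₂(p) - (1-p) log₂(1-p) is the binary entropy function.

H(0.2098) = 0.7411 bits
C = 1 - 0.7411 = 0.2589 bits per symbol

This means we can reliably transmit up to 0.2589 bits of information per channel use.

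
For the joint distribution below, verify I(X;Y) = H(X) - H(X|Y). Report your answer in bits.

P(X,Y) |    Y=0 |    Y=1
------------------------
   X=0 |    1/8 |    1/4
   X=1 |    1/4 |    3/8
I(X;Y) = 0.0032 bits

Mutual information has multiple equivalent forms:
- I(X;Y) = H(X) - H(X|Y)
- I(X;Y) = H(Y) - H(Y|X)
- I(X;Y) = H(X) + H(Y) - H(X,Y)

Computing all quantities:
H(X) = 0.9544, H(Y) = 0.9544, H(X,Y) = 1.9056
H(X|Y) = 0.9512, H(Y|X) = 0.9512

Verification:
H(X) - H(X|Y) = 0.9544 - 0.9512 = 0.0032
H(Y) - H(Y|X) = 0.9544 - 0.9512 = 0.0032
H(X) + H(Y) - H(X,Y) = 0.9544 + 0.9544 - 1.9056 = 0.0032

All forms give I(X;Y) = 0.0032 bits. ✓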